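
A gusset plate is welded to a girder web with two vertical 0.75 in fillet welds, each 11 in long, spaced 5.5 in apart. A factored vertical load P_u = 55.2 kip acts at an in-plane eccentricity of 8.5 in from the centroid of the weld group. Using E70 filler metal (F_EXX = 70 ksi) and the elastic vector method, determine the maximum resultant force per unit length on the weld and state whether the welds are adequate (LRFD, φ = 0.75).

f_max ≈ 8.84 kip/in; adequate

Total weld length L_w = 22 in. Treat welds as unit-width lines.
Polar moment about centroid: J = 2[d³/12 + d(b/2)²] = 2[11³/12 + 11×2.75²] = 388.2 in³.
Direct shear f_v = P/L_w = 55.2 / 22 = 2.509 kip/in (vertical).
Torsion M = P·e = 55.2 × 8.5 = 469.2 kip·in.
Critical point at (x, y) = (2.75, 5.5) from centroid. f_tx = M·y/J = 6.647 kip/in; f_ty = M·x/J = 3.324 kip/in.
Resultant f_max = √[f_tx² + (f_v + f_ty)²] = √[6.647² + (2.509 + 3.324)²] = 8.844 kip/in.
Capacity per unit length: φr_n = 0.75 × 0.6 × 70 × (0.707 × 0.75) = 16.7 kip/in.
8.844 ≤ 16.7 → adequate.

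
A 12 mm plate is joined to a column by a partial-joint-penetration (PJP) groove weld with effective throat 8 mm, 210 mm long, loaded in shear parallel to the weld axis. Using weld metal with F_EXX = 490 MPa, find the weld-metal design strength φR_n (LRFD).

φR_n ≈ 370 kN

Effective throat (given) t_e = 8 mm.
A_we = 8 × 210 = 1680 mm².
F_nw = 0.6 F_EXX = 294 MPa.
φR_n = 0.75 × 294 × 1680 × 10⁻³ = 370.4 kN.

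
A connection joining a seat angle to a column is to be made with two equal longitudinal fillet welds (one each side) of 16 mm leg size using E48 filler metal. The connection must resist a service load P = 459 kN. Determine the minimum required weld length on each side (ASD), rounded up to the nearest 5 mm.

L = 145 mm on each side

E48XX → F_EXX = 480 MPa.
Throat t_e = 0.707 × 16 = 11.31 mm.
r_n/Ω = (0.6 × 480 × 11.31) / 2.0 = 1629 N/mm = 1.629 kN/mm.
L_req = P / (r_n/Ω) = 459 / 1.629 = 281.8 mm total.
Per side: 281.8 / 2 = 140.9 mm.
Round up → use L = 145 mm on each side.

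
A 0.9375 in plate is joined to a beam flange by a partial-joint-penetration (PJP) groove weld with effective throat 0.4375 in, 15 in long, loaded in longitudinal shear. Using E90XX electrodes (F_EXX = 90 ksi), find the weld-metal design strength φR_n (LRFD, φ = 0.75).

Effective throat (given) t_e = 0.4375 in.
A_we = 0.4375 × 15 = 6.562 in².
F_nw = 0.6 F_EXX = 54 ksi.
φR_n = 0.75 × 54 × 6.562 = 265.8 kips.

φR_n ≈ 266 kips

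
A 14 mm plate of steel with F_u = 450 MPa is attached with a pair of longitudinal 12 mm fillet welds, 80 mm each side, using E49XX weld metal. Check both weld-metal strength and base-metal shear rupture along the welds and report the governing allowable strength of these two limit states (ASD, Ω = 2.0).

R_n/Ω ≈ 200 kN (weld metal governs)

E49XX → F_EXX = 490 MPa.
t_e = 0.707 × 12 = 8.484 mm; L = 160 mm.
Weld metal: R_n/Ω = (1/2.0) × 0.6 × 490 × 8.484 × 160 × 10⁻³ = 199.5 kN.
Base metal (shear rupture): R_n/Ω = (1/2.0) × 0.6 × 450 × 14 × 160 × 10⁻³ = 302.4 kN.
Governing: weld metal.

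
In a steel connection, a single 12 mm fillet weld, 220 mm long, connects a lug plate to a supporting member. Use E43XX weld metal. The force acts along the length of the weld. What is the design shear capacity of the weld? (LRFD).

E43XX → F_EXX = 430 MPa.
Effective throat t_e = 0.707 × 12 = 8.484 mm.
Total length L = 220 mm; A_we = 8.484 × 220 = 1866 mm².
F_nw = 0.6 F_EXX = 0.6 × 430 = 258 MPa.
φR_n = 0.75 × 258 × 1866 × 10⁻³ = 361.2 kN.

φR_n ≈ 361 kN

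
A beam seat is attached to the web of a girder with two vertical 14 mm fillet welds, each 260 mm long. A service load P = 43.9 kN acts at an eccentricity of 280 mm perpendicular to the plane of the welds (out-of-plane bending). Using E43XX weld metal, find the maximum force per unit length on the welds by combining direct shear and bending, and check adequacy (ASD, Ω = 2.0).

E43XX → F_EXX = 430 MPa.
L_w = 2 × 260 = 520 mm; section modulus (unit throat) S = 2 × L²/6 = 22530 mm².
Direct shear f_v = P/L_w = 43.9×10³/520 = 84.42 N/mm.
Moment M = P × e = 43.9×10³ × 280 = 12292000 N·mm; bending f_b = M/S = 545.5 N/mm.
f_max = √(f_v² + f_b²) = √(84.42² + 545.5²) = 552 N/mm.
r_n/Ω = (1/2.0) × 0.6 × 430 × (0.707 × 14) = 1277 N/mm → adequate.

f_max ≈ 552 N/mm; adequate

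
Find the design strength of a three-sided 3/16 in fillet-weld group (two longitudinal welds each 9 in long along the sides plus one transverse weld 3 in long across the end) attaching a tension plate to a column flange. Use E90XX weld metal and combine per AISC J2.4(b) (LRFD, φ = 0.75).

φR_n ≈ 113 kips

E90XX → F_EXX = 90 ksi.
t_e = 0.707 × 0.1875 = 0.1326 in.
R_nwl = 0.6 × 90 × 0.1326 × 18 = 128.9 kips (longitudinal, 2 welds).
R_nwt = 0.6 × 90 × 0.1326 × 3 = 21.48 kips (transverse, base value).
(i) R_nwl + R_nwt = 150.3 kips; (ii) 0.85 R_nwl + 1.5 R_nwt = 141.7 kips.
R_n = max = 150.3 kips [governs: (i)]; φR_n = 112.7 kips.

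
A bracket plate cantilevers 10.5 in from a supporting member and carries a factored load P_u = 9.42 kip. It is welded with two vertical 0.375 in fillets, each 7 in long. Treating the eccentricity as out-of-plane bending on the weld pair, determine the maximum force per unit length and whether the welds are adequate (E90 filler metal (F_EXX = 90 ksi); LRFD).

L_w = 2 × 7 = 14 in; section modulus (unit throat) S = 2 × L²/6 = 16.33 in².
Direct shear f_v = P/L_w = 9.42/14 = 0.6729 kip/in.
Moment M = P × e = 9.42 × 10.5 = 98.91 kip·in; bending f_b = M/S = 6.056 kip/in.
f_max = √(f_v² + f_b²) = √(0.6729² + 6.056²) = 6.093 kip/in.
φr_n = 0.75 × 0.6 × 90 × (0.707 × 0.375) = 10.74 kip/in → adequate.

f_max ≈ 6.09 kip/in; adequate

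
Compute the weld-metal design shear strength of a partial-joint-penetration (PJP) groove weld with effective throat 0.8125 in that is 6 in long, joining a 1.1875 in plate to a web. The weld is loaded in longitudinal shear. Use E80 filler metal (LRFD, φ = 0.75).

φR_n ≈ 176 kip

E80XX → F_EXX = 80 ksi.
Effective throat (given) t_e = 0.8125 in.
A_we = 0.8125 × 6 = 4.875 in².
F_nw = 0.6 F_EXX = 48 ksi.
φR_n = 0.75 × 48 × 4.875 = 175.5 kip.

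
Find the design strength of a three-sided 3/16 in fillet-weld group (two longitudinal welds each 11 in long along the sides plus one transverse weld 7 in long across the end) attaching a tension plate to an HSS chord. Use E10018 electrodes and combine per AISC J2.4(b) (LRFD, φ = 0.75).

φR_n ≈ 174 kips

E100XX → F_EXX = 100 ksi.
t_e = 0.707 × 0.1875 = 0.1326 in.
R_nwl = 0.6 × 100 × 0.1326 × 22 = 175 kips (longitudinal, 2 welds).
R_nwt = 0.6 × 100 × 0.1326 × 7 = 55.68 kips (transverse, base value).
(i) R_nwl + R_nwt = 230.7 kips; (ii) 0.85 R_nwl + 1.5 R_nwt = 232.2 kips.
R_n = max = 232.2 kips [governs: (ii)]; φR_n = 174.2 kips.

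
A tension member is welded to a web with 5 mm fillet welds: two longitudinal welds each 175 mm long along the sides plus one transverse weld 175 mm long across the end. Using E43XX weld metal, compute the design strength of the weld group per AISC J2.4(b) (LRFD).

E43XX → F_EXX = 430 MPa.
t_e = 0.707 × 5 = 3.535 mm.
R_nwl = 0.6 × 430 × 3.535 × 350 × 10⁻³ = 319.2 kN (longitudinal, 2 welds).
R_nwt = 0.6 × 430 × 3.535 × 175 × 10⁻³ = 159.6 kN (transverse, base value).
(i) R_nwl + R_nwt = 478.8 kN; (ii) 0.85 R_nwl + 1.5 R_nwt = 510.7 kN.
R_n = max = 510.7 kN [governs: (ii)]; φR_n = 383.1 kN.

φR_n ≈ 383 kN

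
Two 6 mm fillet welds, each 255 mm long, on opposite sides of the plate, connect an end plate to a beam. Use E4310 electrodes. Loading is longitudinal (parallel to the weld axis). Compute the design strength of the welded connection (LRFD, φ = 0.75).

φR_n ≈ 419 kN

E43XX → F_EXX = 430 MPa.
Effective throat t_e = 0.707 × 6 = 4.242 mm.
Total length L = 510 mm; A_we = 4.242 × 510 = 2163 mm².
F_nw = 0.6 F_EXX = 0.6 × 430 = 258 MPa.
φR_n = 0.75 × 258 × 2163 × 10⁻³ = 418.6 kN.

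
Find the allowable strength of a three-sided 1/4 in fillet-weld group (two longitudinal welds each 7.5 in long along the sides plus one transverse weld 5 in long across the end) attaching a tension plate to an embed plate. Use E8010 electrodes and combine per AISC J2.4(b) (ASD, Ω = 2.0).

R_n/Ω ≈ 85.9 kip

E80XX → F_EXX = 80 ksi.
t_e = 0.707 × 0.25 = 0.1767 in.
R_nwl = 0.6 × 80 × 0.1767 × 15 = 127.3 kip (longitudinal, 2 welds).
R_nwt = 0.6 × 80 × 0.1767 × 5 = 42.42 kip (transverse, base value).
(i) R_nwl + R_nwt = 169.7 kip; (ii) 0.85 R_nwl + 1.5 R_nwt = 171.8 kip.
R_n = max = 171.8 kip [governs: (ii)]; R_n/Ω = 85.9 kip.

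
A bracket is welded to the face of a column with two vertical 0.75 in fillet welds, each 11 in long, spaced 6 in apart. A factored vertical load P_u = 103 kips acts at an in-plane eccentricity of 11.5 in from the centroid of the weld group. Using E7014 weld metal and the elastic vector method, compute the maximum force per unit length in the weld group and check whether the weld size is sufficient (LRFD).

E70XX → F_EXX = 70 ksi.
Total weld length L_w = 22 in. Treat welds as unit-width lines.
Polar moment about centroid: J = 2[d³/12 + d(b/2)²] = 2[11³/12 + 11×3²] = 419.8 in³.
Direct shear f_v = P/L_w = 103 / 22 = 4.682 kip/in (vertical).
Torsion M = P·e = 103 × 11.5 = 1184.5 kip·in.
Critical point at (x, y) = (3, 5.5) from centroid. f_tx = M·y/J = 15.52 kip/in; f_ty = M·x/J = 8.464 kip/in.
Resultant f_max = √[f_tx² + (f_v + f_ty)²] = √[15.52² + (4.682 + 8.464)²] = 20.34 kip/in.
Capacity per unit length: φr_n = 0.75 × 0.6 × 70 × (0.707 × 0.75) = 16.7 kip/in.
20.34 > 16.7 → NOT adequate.

f_max ≈ 20.3 kip/in; NOT adequate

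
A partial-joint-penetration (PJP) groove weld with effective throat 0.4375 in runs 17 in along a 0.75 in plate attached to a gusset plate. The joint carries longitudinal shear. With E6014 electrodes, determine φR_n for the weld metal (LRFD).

E60XX → F_EXX = 60 ksi.
Effective throat (given) t_e = 0.4375 in.
A_we = 0.4375 × 17 = 7.438 in².
F_nw = 0.6 F_EXX = 36 ksi.
φR_n = 0.75 × 36 × 7.438 = 200.8 kip.

φR_n ≈ 201 kip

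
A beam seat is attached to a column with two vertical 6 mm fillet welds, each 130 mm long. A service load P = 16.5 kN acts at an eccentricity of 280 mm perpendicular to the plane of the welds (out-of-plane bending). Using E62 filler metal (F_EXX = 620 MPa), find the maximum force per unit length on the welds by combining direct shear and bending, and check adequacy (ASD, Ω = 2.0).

L_w = 2 × 130 = 260 mm; section modulus (unit throat) S = 2 × L²/6 = 5633 mm².
Direct shear f_v = P/L_w = 16.5×10³/260 = 63.46 N/mm.
Moment M = P × e = 16.5×10³ × 280 = 4620000 N·mm; bending f_b = M/S = 820.1 N/mm.
f_max = √(f_v² + f_b²) = √(63.46² + 820.1²) = 822.6 N/mm.
r_n/Ω = (1/2.0) × 0.6 × 620 × (0.707 × 6) = 789 N/mm → NOT adequate.

f_max ≈ 823 N/mm; NOT adequate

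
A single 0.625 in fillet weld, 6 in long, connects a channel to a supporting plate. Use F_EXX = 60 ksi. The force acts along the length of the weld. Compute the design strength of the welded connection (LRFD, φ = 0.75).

φR_n ≈ 71.6 kip

Effective throat t_e = 0.707 × 0.625 = 0.4419 in.
Total length L = 6 in; A_we = 0.4419 × 6 = 2.651 in².
F_nw = 0.6 F_EXX = 0.6 × 60 = 36 ksi.
φR_n = 0.75 × 36 × 2.651 = 71.58 kip.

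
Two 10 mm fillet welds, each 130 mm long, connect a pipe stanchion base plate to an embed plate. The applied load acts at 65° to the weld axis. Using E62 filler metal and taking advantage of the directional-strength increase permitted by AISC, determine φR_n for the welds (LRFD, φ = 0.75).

E62XX → F_EXX = 620 MPa.
t_e = 0.707 × 10 = 7.07 mm; A_we = 7.07 × 260 = 1838 mm².
Directional factor: 1.0 + 0.5 sin^1.5(65°) = 1.431.
F_nw = 0.6 × 620 × 1.431 = 532.5 MPa.
φR_n = 0.75 × 532.5 × 1838 × 10⁻³ = 734.1 kN.

φR_n ≈ 734 kN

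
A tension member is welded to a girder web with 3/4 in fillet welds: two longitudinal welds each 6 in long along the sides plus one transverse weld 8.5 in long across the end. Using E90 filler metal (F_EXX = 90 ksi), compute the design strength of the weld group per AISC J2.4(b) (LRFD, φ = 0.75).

t_e = 0.707 × 0.75 = 0.5302 in.
R_nwl = 0.6 × 90 × 0.5302 × 12 = 343.6 kips (longitudinal, 2 welds).
R_nwt = 0.6 × 90 × 0.5302 × 8.5 = 243.4 kips (transverse, base value).
(i) R_nwl + R_nwt = 587 kips; (ii) 0.85 R_nwl + 1.5 R_nwt = 657.1 kips.
R_n = max = 657.1 kips [governs: (ii)]; φR_n = 492.9 kips.

φR_n ≈ 493 kips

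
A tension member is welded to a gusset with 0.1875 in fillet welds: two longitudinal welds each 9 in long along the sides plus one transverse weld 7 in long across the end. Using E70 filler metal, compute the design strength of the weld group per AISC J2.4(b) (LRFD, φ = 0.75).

φR_n ≈ 108 kip

E70XX → F_EXX = 70 ksi.
t_e = 0.707 × 0.1875 = 0.1326 in.
R_nwl = 0.6 × 70 × 0.1326 × 18 = 100.2 kip (longitudinal, 2 welds).
R_nwt = 0.6 × 70 × 0.1326 × 7 = 38.97 kip (transverse, base value).
(i) R_nwl + R_nwt = 139.2 kip; (ii) 0.85 R_nwl + 1.5 R_nwt = 143.6 kip.
R_n = max = 143.6 kip [governs: (ii)]; φR_n = 107.7 kip.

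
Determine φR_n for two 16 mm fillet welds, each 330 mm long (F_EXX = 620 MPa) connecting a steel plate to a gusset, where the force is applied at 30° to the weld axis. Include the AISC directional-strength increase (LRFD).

t_e = 0.707 × 16 = 11.31 mm; A_we = 11.31 × 660 = 7466 mm².
Directional factor: 1.0 + 0.5 sin^1.5(30°) = 1.177.
F_nw = 0.6 × 620 × 1.177 = 437.8 MPa.
φR_n = 0.75 × 437.8 × 7466 × 10⁻³ = 2451 kN.

φR_n ≈ 2450 kN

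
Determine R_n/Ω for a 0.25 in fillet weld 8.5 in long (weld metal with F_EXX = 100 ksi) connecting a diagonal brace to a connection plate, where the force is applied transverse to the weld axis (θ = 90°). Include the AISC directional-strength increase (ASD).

t_e = 0.707 × 0.25 = 0.1767 in; A_we = 0.1767 × 8.5 = 1.502 in².
Directional factor: 1.0 + 0.5 sin^1.5(90°) = 1.5.
F_nw = 0.6 × 100 × 1.5 = 90 ksi.
R_n/Ω = (90 × 1.502) / 2.0 = 67.61 kip.

R_n/Ω ≈ 67.6 kip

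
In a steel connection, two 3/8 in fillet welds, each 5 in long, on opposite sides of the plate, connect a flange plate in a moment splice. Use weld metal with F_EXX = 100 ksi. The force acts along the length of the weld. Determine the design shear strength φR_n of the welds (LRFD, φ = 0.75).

φR_n ≈ 119 kip

Effective throat t_e = 0.707 × 0.375 = 0.2651 in.
Total length L = 10 in; A_we = 0.2651 × 10 = 2.651 in².
F_nw = 0.6 F_EXX = 0.6 × 100 = 60 ksi.
φR_n = 0.75 × 60 × 2.651 = 119.3 kip.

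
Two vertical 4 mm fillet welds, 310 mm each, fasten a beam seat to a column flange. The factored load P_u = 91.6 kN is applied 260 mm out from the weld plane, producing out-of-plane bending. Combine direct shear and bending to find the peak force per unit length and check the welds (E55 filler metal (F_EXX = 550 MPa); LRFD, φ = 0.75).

f_max ≈ 758 N/mm; NOT adequate

L_w = 2 × 310 = 620 mm; section modulus (unit throat) S = 2 × L²/6 = 32030 mm².
Direct shear f_v = P/L_w = 91.6×10³/620 = 147.7 N/mm.
Moment M = P × e = 91.6×10³ × 260 = 23816000 N·mm; bending f_b = M/S = 743.5 N/mm.
f_max = √(f_v² + f_b²) = √(147.7² + 743.5²) = 758 N/mm.
φr_n = 0.75 × 0.6 × 550 × (0.707 × 4) = 699.9 N/mm → NOT adequate.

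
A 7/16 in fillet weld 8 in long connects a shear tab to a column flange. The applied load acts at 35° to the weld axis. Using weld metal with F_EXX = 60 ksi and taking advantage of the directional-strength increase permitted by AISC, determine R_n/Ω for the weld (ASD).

t_e = 0.707 × 0.4375 = 0.3093 in; A_we = 0.3093 × 8 = 2.474 in².
Directional factor: 1.0 + 0.5 sin^1.5(35°) = 1.217.
F_nw = 0.6 × 60 × 1.217 = 43.82 ksi.
R_n/Ω = (43.82 × 2.474) / 2.0 = 54.22 kip.

R_n/Ω ≈ 54.2 kip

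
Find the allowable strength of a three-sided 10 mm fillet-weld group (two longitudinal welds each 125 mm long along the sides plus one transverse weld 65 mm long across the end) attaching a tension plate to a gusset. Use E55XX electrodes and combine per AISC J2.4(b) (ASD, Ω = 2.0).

R_n/Ω ≈ 367 kN

E55XX → F_EXX = 550 MPa.
t_e = 0.707 × 10 = 7.07 mm.
R_nwl = 0.6 × 550 × 7.07 × 250 × 10⁻³ = 583.3 kN (longitudinal, 2 welds).
R_nwt = 0.6 × 550 × 7.07 × 65 × 10⁻³ = 151.7 kN (transverse, base value).
(i) R_nwl + R_nwt = 734.9 kN; (ii) 0.85 R_nwl + 1.5 R_nwt = 723.3 kN.
R_n = max = 734.9 kN [governs: (i)]; R_n/Ω = 367.5 kN.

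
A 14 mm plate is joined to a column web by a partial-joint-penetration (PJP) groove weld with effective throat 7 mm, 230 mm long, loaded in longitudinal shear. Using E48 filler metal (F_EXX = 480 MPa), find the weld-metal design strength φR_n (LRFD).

φR_n ≈ 348 kN

Effective throat (given) t_e = 7 mm.
A_we = 7 × 230 = 1610 mm².
F_nw = 0.6 F_EXX = 288 MPa.
φR_n = 0.75 × 288 × 1610 × 10⁻³ = 347.8 kN.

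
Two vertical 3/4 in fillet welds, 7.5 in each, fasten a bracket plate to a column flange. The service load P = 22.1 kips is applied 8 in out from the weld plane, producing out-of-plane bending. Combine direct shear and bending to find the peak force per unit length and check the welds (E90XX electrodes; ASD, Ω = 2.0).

E90XX → F_EXX = 90 ksi.
L_w = 2 × 7.5 = 15 in; section modulus (unit throat) S = 2 × L²/6 = 18.75 in².
Direct shear f_v = P/L_w = 22.1/15 = 1.473 kip/in.
Moment M = P × e = 22.1 × 8 = 176.8 kip·in; bending f_b = M/S = 9.429 kip/in.
f_max = √(f_v² + f_b²) = √(1.473² + 9.429²) = 9.544 kip/in.
r_n/Ω = (1/2.0) × 0.6 × 90 × (0.707 × 0.75) = 14.32 kip/in → adequate.

f_max ≈ 9.54 kip/in; adequate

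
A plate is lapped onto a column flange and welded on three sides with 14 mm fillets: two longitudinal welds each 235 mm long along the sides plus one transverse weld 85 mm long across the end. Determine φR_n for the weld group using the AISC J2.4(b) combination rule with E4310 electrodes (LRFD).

φR_n ≈ 1060 kN

E43XX → F_EXX = 430 MPa.
t_e = 0.707 × 14 = 9.898 mm.
R_nwl = 0.6 × 430 × 9.898 × 470 × 10⁻³ = 1200 kN (longitudinal, 2 welds).
R_nwt = 0.6 × 430 × 9.898 × 85 × 10⁻³ = 217.1 kN (transverse, base value).
(i) R_nwl + R_nwt = 1417 kN; (ii) 0.85 R_nwl + 1.5 R_nwt = 1346 kN.
R_n = max = 1417 kN [governs: (i)]; φR_n = 1063 kN.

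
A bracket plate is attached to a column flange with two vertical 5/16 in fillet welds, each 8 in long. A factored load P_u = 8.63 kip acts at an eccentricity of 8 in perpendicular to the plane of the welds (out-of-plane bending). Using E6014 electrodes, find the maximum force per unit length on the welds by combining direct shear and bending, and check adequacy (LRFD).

E60XX → F_EXX = 60 ksi.
L_w = 2 × 8 = 16 in; section modulus (unit throat) S = 2 × L²/6 = 21.33 in².
Direct shear f_v = P/L_w = 8.63/16 = 0.5394 kip/in.
Moment M = P × e = 8.63 × 8 = 69.04 kip·in; bending f_b = M/S = 3.236 kip/in.
f_max = √(f_v² + f_b²) = √(0.5394² + 3.236²) = 3.281 kip/in.
φr_n = 0.75 × 0.6 × 60 × (0.707 × 0.3125) = 5.965 kip/in → adequate.

f_max ≈ 3.28 kip/in; adequate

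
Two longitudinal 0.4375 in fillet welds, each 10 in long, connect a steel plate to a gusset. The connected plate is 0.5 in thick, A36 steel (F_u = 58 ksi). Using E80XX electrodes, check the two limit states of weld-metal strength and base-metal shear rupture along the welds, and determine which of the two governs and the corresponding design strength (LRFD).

φR_n ≈ 223 kip (weld metal governs)

E80XX → F_EXX = 80 ksi.
t_e = 0.707 × 0.4375 = 0.3093 in; L = 20 in.
Weld metal: φR_n = 0.75 × 0.6 × 80 × 0.3093 × 20 = 222.7 kip.
Base metal (shear rupture): φR_n = 0.75 × 0.6 × 58 × 0.5 × 20 = 261 kip.
Governing: weld metal.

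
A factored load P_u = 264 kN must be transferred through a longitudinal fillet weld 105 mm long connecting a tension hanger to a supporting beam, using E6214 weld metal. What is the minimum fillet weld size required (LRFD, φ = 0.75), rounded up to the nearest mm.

E62XX → F_EXX = 620 MPa.
Total weld length L = 105 mm.
Required throat t_e = P_u / (φ × 0.6 F_EXX × L) = 264 / (0.75 × 0.6 × 620 × 105 × 10⁻³) = 9.012 mm.
Required leg w = t_e / 0.707 = 12.75 mm → use 13 mm.

w = 13 mm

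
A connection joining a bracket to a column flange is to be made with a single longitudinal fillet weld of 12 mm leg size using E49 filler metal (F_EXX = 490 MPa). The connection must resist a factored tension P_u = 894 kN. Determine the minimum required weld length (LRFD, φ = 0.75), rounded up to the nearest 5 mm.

Throat t_e = 0.707 × 12 = 8.484 mm.
φr_n = 0.75 × 0.6 × 490 × 8.484 × 10⁻³ = 1.871 kN/mm.
L_req = P_u / φr_n = 894 / 1.871 = 477.9 mm total.
Round up → use L = 480 mm.

L = 480 mm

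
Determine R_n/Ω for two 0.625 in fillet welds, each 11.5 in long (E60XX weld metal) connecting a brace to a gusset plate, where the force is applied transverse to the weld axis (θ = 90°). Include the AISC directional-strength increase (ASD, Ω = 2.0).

R_n/Ω ≈ 274 kip

E60XX → F_EXX = 60 ksi.
t_e = 0.707 × 0.625 = 0.4419 in; A_we = 0.4419 × 23 = 10.16 in².
Directional factor: 1.0 + 0.5 sin^1.5(90°) = 1.5.
F_nw = 0.6 × 60 × 1.5 = 54 ksi.
R_n/Ω = (54 × 10.16) / 2.0 = 274.4 kip.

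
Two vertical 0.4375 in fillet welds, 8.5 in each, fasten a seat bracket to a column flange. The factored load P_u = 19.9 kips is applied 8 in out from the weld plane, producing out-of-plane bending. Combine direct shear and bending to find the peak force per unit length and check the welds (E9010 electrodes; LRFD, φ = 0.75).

E90XX → F_EXX = 90 ksi.
L_w = 2 × 8.5 = 17 in; section modulus (unit throat) S = 2 × L²/6 = 24.08 in².
Direct shear f_v = P/L_w = 19.9/17 = 1.171 kip/in.
Moment M = P × e = 19.9 × 8 = 159.2 kip·in; bending f_b = M/S = 6.61 kip/in.
f_max = √(f_v² + f_b²) = √(1.171² + 6.61²) = 6.713 kip/in.
φr_n = 0.75 × 0.6 × 90 × (0.707 × 0.4375) = 12.53 kip/in → adequate.

f_max ≈ 6.71 kip/in; adequate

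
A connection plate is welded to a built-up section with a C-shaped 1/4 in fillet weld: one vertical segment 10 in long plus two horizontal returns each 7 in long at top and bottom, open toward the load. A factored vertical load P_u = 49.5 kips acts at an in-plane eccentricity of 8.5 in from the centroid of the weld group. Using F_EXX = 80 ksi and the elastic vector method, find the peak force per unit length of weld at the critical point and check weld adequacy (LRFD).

Total weld length L_w = 24 in. Treat welds as unit-width lines.
Centroid: x̄ = 2×7×3.5 / 24 = 2.042 in from the vertical weld.
Polar moment about centroid: J = I_x + I_y = [10³/12 + 2×7×5²] + [10×2.042² + 2(7³/12 + 7×1.458²)] = 562 in³.
Direct shear f_v = P/L_w = 49.5 / 24 = 2.062 kip/in (vertical).
Torsion M = P·e = 49.5 × 8.5 = 420.75 kip·in.
Critical point at (x, y) = (4.958, 5) from centroid. f_tx = M·y/J = 3.744 kip/in; f_ty = M·x/J = 3.712 kip/in.
Resultant f_max = √[f_tx² + (f_v + f_ty)²] = √[3.744² + (2.062 + 3.712)²] = 6.882 kip/in.
Capacity per unit length: φr_n = 0.75 × 0.6 × 80 × (0.707 × 0.25) = 6.363 kip/in.
6.882 > 6.363 → NOT adequate.

f_max ≈ 6.88 kip/in; NOT adequate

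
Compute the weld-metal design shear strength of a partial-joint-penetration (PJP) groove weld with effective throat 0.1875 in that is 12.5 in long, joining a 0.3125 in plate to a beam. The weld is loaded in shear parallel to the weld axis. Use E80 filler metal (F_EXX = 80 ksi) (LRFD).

Effective throat (given) t_e = 0.1875 in.
A_we = 0.1875 × 12.5 = 2.344 in².
F_nw = 0.6 F_EXX = 48 ksi.
φR_n = 0.75 × 48 × 2.344 = 84.38 kip.

φR_n ≈ 84.4 kip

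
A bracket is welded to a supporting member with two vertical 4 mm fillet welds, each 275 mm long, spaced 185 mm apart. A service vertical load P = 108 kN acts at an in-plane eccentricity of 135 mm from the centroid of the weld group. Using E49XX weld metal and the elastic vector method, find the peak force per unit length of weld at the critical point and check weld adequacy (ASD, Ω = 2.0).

f_max ≈ 437 N/mm; NOT adequate

E49XX → F_EXX = 490 MPa.
Total weld length L_w = 550 mm. Treat welds as unit-width lines.
Polar moment about centroid: J = 2[d³/12 + d(b/2)²] = 2[275³/12 + 275×92.5²] = 8172000 mm³.
Direct shear f_v = P/L_w = 108×10³ / 550 = 196.4 N/mm (vertical).
Torsion M = P·e = 108×10³ × 135 = 14580000 N·mm.
Critical point at (x, y) = (92.5, 137.5) from centroid. f_tx = M·y/J = 245.3 N/mm; f_ty = M·x/J = 165 N/mm.
Resultant f_max = √[f_tx² + (f_v + f_ty)²] = √[245.3² + (196.4 + 165)²] = 436.8 N/mm.
Capacity per unit length: r_n/Ω = (1/2.0) × 0.6 × 490 × (0.707 × 4) = 415.7 N/mm.
436.8 > 415.7 → NOT adequate.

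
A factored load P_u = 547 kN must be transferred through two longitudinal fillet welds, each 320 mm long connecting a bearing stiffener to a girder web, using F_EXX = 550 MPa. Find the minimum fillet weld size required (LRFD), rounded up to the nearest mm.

Total weld length L = 640 mm.
Required throat t_e = P_u / (φ × 0.6 F_EXX × L) = 547 / (0.75 × 0.6 × 550 × 640 × 10⁻³) = 3.453 mm.
Required leg w = t_e / 0.707 = 4.884 mm → use 5 mm.

w = 5 mm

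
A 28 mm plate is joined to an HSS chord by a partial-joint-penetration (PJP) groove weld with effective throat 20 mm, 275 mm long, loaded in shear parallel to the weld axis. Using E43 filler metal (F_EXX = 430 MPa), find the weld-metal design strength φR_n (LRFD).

Effective throat (given) t_e = 20 mm.
A_we = 20 × 275 = 5500 mm².
F_nw = 0.6 F_EXX = 258 MPa.
φR_n = 0.75 × 258 × 5500 × 10⁻³ = 1064 kN.

φR_n ≈ 1060 kN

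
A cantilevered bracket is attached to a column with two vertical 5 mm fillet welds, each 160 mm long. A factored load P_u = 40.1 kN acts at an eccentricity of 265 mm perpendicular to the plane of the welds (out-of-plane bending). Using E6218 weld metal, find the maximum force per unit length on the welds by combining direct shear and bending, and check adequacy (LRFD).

f_max ≈ 1250 N/mm; NOT adequate

E62XX → F_EXX = 620 MPa.
L_w = 2 × 160 = 320 mm; section modulus (unit throat) S = 2 × L²/6 = 8533 mm².
Direct shear f_v = P/L_w = 40.1×10³/320 = 125.3 N/mm.
Moment M = P × e = 40.1×10³ × 265 = 10626000 N·mm; bending f_b = M/S = 1245 N/mm.
f_max = √(f_v² + f_b²) = √(125.3² + 1245²) = 1252 N/mm.
φr_n = 0.75 × 0.6 × 620 × (0.707 × 5) = 986.3 N/mm → NOT adequate.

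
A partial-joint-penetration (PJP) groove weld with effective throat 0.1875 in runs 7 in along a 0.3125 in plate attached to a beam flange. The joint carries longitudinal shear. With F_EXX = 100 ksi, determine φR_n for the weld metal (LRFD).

Effective throat (given) t_e = 0.1875 in.
A_we = 0.1875 × 7 = 1.312 in².
F_nw = 0.6 F_EXX = 60 ksi.
φR_n = 0.75 × 60 × 1.312 = 59.06 kip.

φR_n ≈ 59.1 kip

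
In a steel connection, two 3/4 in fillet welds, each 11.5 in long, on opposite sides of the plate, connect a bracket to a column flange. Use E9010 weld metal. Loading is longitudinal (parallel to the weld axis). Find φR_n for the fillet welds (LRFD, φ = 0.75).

φR_n ≈ 494 kips

E90XX → F_EXX = 90 ksi.
Effective throat t_e = 0.707 × 0.75 = 0.5302 in.
Total length L = 23 in; A_we = 0.5302 × 23 = 12.2 in².
F_nw = 0.6 F_EXX = 0.6 × 90 = 54 ksi.
φR_n = 0.75 × 54 × 12.2 = 493.9 kips.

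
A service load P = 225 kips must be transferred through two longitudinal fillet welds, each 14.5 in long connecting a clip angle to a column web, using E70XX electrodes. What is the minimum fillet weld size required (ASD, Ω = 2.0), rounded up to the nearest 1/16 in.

E70XX → F_EXX = 70 ksi.
Total weld length L = 29 in.
Required throat t_e = P × Ω / (0.6 F_EXX × L) = 225 × 2.0 / (0.6 × 70 × 29) = 0.3695 in.
Required leg w = t_e / 0.707 = 0.5226 in → use 9/16 in.

w = 9/16 in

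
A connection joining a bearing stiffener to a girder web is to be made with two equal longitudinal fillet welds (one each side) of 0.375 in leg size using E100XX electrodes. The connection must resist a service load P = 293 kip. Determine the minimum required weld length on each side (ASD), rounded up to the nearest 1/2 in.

E100XX → F_EXX = 100 ksi.
Throat t_e = 0.707 × 0.375 = 0.2651 in.
r_n/Ω = (0.6 × 100 × 0.2651) / 2.0 = 7.954 kip/in.
L_req = P / (r_n/Ω) = 293 / 7.954 = 36.84 in total.
Per side: 36.84 / 2 = 18.42 in.
Round up → use L = 18.5 in on each side.

L = 18.5 in on each side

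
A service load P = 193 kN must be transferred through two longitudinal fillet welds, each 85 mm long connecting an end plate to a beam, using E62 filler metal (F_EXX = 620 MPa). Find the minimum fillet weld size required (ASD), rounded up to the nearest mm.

w = 9 mm

Total weld length L = 170 mm.
Required throat t_e = P × Ω / (0.6 F_EXX × L) = 193 × 2.0 / (0.6 × 620 × 170 × 10⁻³) = 6.104 mm.
Required leg w = t_e / 0.707 = 8.633 mm → use 9 mm.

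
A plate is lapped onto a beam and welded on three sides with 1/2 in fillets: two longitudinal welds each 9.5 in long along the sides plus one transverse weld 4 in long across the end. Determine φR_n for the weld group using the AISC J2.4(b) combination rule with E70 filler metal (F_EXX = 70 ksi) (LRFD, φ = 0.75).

φR_n ≈ 256 kips

t_e = 0.707 × 0.5 = 0.3535 in.
R_nwl = 0.6 × 70 × 0.3535 × 19 = 282.1 kips (longitudinal, 2 welds).
R_nwt = 0.6 × 70 × 0.3535 × 4 = 59.39 kips (transverse, base value).
(i) R_nwl + R_nwt = 341.5 kips; (ii) 0.85 R_nwl + 1.5 R_nwt = 328.9 kips.
R_n = max = 341.5 kips [governs: (i)]; φR_n = 256.1 kips.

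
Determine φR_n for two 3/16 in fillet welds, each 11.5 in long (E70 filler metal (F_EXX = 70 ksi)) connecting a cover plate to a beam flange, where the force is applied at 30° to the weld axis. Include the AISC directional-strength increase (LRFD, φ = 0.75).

t_e = 0.707 × 0.1875 = 0.1326 in; A_we = 0.1326 × 23 = 3.049 in².
Directional factor: 1.0 + 0.5 sin^1.5(30°) = 1.177.
F_nw = 0.6 × 70 × 1.177 = 49.42 ksi.
φR_n = 0.75 × 49.42 × 3.049 = 113 kip.

φR_n ≈ 113 kip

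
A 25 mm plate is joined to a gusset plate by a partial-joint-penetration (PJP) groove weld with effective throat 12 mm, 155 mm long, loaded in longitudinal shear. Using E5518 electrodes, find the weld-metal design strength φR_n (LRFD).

E55XX → F_EXX = 550 MPa.
Effective throat (given) t_e = 12 mm.
A_we = 12 × 155 = 1860 mm².
F_nw = 0.6 F_EXX = 330 MPa.
φR_n = 0.75 × 330 × 1860 × 10⁻³ = 460.4 kN.

φR_n ≈ 460 kN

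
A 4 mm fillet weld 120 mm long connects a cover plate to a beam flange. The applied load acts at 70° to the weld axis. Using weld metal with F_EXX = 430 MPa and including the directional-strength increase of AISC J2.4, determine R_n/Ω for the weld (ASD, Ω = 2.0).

t_e = 0.707 × 4 = 2.828 mm; A_we = 2.828 × 120 = 339.4 mm².
Directional factor: 1.0 + 0.5 sin^1.5(70°) = 1.455.
F_nw = 0.6 × 430 × 1.455 = 375.5 MPa.
R_n/Ω = (375.5 × 339.4) / 2.0 × 10⁻³ = 63.72 kN.

R_n/Ω ≈ 63.7 kN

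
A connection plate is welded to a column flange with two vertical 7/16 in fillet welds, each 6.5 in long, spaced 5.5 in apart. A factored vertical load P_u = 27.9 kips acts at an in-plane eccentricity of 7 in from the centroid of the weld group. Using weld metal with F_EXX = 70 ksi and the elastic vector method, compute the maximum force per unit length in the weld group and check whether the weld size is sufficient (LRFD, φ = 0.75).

Total weld length L_w = 13 in. Treat welds as unit-width lines.
Polar moment about centroid: J = 2[d³/12 + d(b/2)²] = 2[6.5³/12 + 6.5×2.75²] = 144.1 in³.
Direct shear f_v = P/L_w = 27.9 / 13 = 2.146 kip/in (vertical).
Torsion M = P·e = 27.9 × 7 = 195.3 kip·in.
Critical point at (x, y) = (2.75, 3.25) from centroid. f_tx = M·y/J = 4.405 kip/in; f_ty = M·x/J = 3.728 kip/in.
Resultant f_max = √[f_tx² + (f_v + f_ty)²] = √[4.405² + (2.146 + 3.728)²] = 7.342 kip/in.
Capacity per unit length: φr_n = 0.75 × 0.6 × 70 × (0.707 × 0.4375) = 9.743 kip/in.
7.342 ≤ 9.743 → adequate.

f_max ≈ 7.34 kip/in; adequate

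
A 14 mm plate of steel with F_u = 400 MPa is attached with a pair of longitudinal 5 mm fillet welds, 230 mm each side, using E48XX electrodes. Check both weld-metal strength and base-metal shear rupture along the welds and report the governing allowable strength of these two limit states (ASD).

R_n/Ω ≈ 234 kN (weld metal governs)

E48XX → F_EXX = 480 MPa.
t_e = 0.707 × 5 = 3.535 mm; L = 460 mm.
Weld metal: R_n/Ω = (1/2.0) × 0.6 × 480 × 3.535 × 460 × 10⁻³ = 234.2 kN.
Base metal (shear rupture): R_n/Ω = (1/2.0) × 0.6 × 400 × 14 × 460 × 10⁻³ = 772.8 kN.
Governing: weld metal.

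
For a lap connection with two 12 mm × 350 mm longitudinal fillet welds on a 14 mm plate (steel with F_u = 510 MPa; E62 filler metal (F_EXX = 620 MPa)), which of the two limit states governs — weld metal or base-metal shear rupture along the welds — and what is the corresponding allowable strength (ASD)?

R_n/Ω ≈ 1100 kN (weld metal governs)

t_e = 0.707 × 12 = 8.484 mm; L = 700 mm.
Weld metal: R_n/Ω = (1/2.0) × 0.6 × 620 × 8.484 × 700 × 10⁻³ = 1105 kN.
Base metal (shear rupture): R_n/Ω = (1/2.0) × 0.6 × 510 × 14 × 700 × 10⁻³ = 1499 kN.
Governing: weld metal.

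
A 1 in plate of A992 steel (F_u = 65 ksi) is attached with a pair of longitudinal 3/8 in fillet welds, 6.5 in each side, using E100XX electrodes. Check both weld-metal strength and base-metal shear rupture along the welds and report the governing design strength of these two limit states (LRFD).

E100XX → F_EXX = 100 ksi.
t_e = 0.707 × 0.375 = 0.2651 in; L = 13 in.
Weld metal: φR_n = 0.75 × 0.6 × 100 × 0.2651 × 13 = 155.1 kip.
Base metal (shear rupture): φR_n = 0.75 × 0.6 × 65 × 1 × 13 = 380.2 kip.
Governing: weld metal.

φR_n ≈ 155 kip (weld metal governs)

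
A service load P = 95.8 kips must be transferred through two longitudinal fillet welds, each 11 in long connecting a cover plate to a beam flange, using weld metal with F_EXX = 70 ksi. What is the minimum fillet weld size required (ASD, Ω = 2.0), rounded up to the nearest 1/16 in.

w = 5/16 in

Total weld length L = 22 in.
Required throat t_e = P × Ω / (0.6 F_EXX × L) = 95.8 × 2.0 / (0.6 × 70 × 22) = 0.2074 in.
Required leg w = t_e / 0.707 = 0.2933 in → use 5/16 in.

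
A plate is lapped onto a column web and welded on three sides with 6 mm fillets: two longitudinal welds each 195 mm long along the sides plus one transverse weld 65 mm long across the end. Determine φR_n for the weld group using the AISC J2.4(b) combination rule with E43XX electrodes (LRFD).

φR_n ≈ 373 kN

E43XX → F_EXX = 430 MPa.
t_e = 0.707 × 6 = 4.242 mm.
R_nwl = 0.6 × 430 × 4.242 × 390 × 10⁻³ = 426.8 kN (longitudinal, 2 welds).
R_nwt = 0.6 × 430 × 4.242 × 65 × 10⁻³ = 71.14 kN (transverse, base value).
(i) R_nwl + R_nwt = 498 kN; (ii) 0.85 R_nwl + 1.5 R_nwt = 469.5 kN.
R_n = max = 498 kN [governs: (i)]; φR_n = 373.5 kN.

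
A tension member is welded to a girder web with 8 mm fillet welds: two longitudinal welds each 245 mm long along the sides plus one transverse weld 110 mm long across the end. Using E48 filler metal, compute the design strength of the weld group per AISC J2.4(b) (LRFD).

E48XX → F_EXX = 480 MPa.
t_e = 0.707 × 8 = 5.656 mm.
R_nwl = 0.6 × 480 × 5.656 × 490 × 10⁻³ = 798.2 kN (longitudinal, 2 welds).
R_nwt = 0.6 × 480 × 5.656 × 110 × 10⁻³ = 179.2 kN (transverse, base value).
(i) R_nwl + R_nwt = 977.4 kN; (ii) 0.85 R_nwl + 1.5 R_nwt = 947.2 kN.
R_n = max = 977.4 kN [governs: (i)]; φR_n = 733 kN.

φR_n ≈ 733 kN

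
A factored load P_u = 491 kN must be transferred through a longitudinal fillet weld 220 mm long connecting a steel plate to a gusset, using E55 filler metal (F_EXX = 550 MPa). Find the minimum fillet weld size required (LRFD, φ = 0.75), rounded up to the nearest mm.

Total weld length L = 220 mm.
Required throat t_e = P_u / (φ × 0.6 F_EXX × L) = 491 / (0.75 × 0.6 × 550 × 220 × 10⁻³) = 9.017 mm.
Required leg w = t_e / 0.707 = 12.75 mm → use 13 mm.

w = 13 mm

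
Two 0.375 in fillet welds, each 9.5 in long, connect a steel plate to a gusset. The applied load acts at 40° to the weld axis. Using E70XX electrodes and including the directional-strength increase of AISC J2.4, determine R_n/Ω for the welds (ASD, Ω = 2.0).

R_n/Ω ≈ 133 kip

E70XX → F_EXX = 70 ksi.
t_e = 0.707 × 0.375 = 0.2651 in; A_we = 0.2651 × 19 = 5.037 in².
Directional factor: 1.0 + 0.5 sin^1.5(40°) = 1.258.
F_nw = 0.6 × 70 × 1.258 = 52.82 ksi.
R_n/Ω = (52.82 × 5.037) / 2.0 = 133 kip.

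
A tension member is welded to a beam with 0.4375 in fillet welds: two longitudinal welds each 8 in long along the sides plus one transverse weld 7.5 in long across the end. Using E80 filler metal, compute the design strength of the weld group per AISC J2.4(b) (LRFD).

E80XX → F_EXX = 80 ksi.
t_e = 0.707 × 0.4375 = 0.3093 in.
R_nwl = 0.6 × 80 × 0.3093 × 16 = 237.6 kips (longitudinal, 2 welds).
R_nwt = 0.6 × 80 × 0.3093 × 7.5 = 111.4 kips (transverse, base value).
(i) R_nwl + R_nwt = 348.9 kips; (ii) 0.85 R_nwl + 1.5 R_nwt = 368.9 kips.
R_n = max = 368.9 kips [governs: (ii)]; φR_n = 276.7 kips.

φR_n ≈ 277 kips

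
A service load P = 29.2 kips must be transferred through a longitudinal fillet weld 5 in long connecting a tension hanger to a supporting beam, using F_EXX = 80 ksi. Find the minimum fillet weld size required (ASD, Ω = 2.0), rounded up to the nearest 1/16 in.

Total weld length L = 5 in.
Required throat t_e = P × Ω / (0.6 F_EXX × L) = 29.2 × 2.0 / (0.6 × 80 × 5) = 0.2433 in.
Required leg w = t_e / 0.707 = 0.3442 in → use 3/8 in.

w = 3/8 in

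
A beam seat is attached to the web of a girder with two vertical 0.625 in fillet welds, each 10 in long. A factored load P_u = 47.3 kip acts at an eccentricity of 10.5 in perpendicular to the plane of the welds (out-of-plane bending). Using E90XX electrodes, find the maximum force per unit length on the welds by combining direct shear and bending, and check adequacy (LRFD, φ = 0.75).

f_max ≈ 15.1 kip/in; adequate

E90XX → F_EXX = 90 ksi.
L_w = 2 × 10 = 20 in; section modulus (unit throat) S = 2 × L²/6 = 33.33 in².
Direct shear f_v = P/L_w = 47.3/20 = 2.365 kip/in.
Moment M = P × e = 47.3 × 10.5 = 496.65 kip·in; bending f_b = M/S = 14.9 kip/in.
f_max = √(f_v² + f_b²) = √(2.365² + 14.9²) = 15.09 kip/in.
φr_n = 0.75 × 0.6 × 90 × (0.707 × 0.625) = 17.9 kip/in → adequate.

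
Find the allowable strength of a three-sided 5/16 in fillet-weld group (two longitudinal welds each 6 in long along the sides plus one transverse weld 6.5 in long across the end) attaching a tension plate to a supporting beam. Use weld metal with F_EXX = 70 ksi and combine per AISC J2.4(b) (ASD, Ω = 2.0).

R_n/Ω ≈ 92.6 kip

t_e = 0.707 × 0.3125 = 0.2209 in.
R_nwl = 0.6 × 70 × 0.2209 × 12 = 111.4 kip (longitudinal, 2 welds).
R_nwt = 0.6 × 70 × 0.2209 × 6.5 = 60.32 kip (transverse, base value).
(i) R_nwl + R_nwt = 171.7 kip; (ii) 0.85 R_nwl + 1.5 R_nwt = 185.1 kip.
R_n = max = 185.1 kip [governs: (ii)]; R_n/Ω = 92.56 kip.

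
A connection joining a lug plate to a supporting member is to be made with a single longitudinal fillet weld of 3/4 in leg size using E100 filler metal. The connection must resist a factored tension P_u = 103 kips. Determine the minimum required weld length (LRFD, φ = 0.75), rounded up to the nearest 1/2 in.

E100XX → F_EXX = 100 ksi.
Throat t_e = 0.707 × 0.75 = 0.5302 in.
φr_n = 0.75 × 0.6 × 100 × 0.5302 = 23.86 kips/in.
L_req = P_u / φr_n = 103 / 23.86 = 4.317 in total.
Round up → use L = 4.5 in.

L = 4.5 in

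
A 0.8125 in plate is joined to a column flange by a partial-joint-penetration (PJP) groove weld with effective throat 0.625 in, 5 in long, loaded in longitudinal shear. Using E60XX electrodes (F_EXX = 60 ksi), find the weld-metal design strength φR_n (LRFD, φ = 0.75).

φR_n ≈ 84.4 kips

Effective throat (given) t_e = 0.625 in.
A_we = 0.625 × 5 = 3.125 in².
F_nw = 0.6 F_EXX = 36 ksi.
φR_n = 0.75 × 36 × 3.125 = 84.38 kips.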